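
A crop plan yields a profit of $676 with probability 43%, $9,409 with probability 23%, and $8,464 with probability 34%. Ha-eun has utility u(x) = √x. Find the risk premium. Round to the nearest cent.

E[u] = 0.43·√676 + 0.23·√9409 + 0.34·√8464 = 0.43·26 + 0.23·97 + 0.34·92 = 64.77
CE = (64.77)² = 4195.1529
Risk premium = EV − CE = 5332.51 − 4195.1529 = 1137.3571

$1,137.36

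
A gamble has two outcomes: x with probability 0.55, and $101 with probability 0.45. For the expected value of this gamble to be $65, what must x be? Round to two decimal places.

x = $35.55

0.55·x + 0.45·101 = 65
0.55·x = 65 − 45.45 = 19.55
x = 19.55 / 0.55 = 35.5455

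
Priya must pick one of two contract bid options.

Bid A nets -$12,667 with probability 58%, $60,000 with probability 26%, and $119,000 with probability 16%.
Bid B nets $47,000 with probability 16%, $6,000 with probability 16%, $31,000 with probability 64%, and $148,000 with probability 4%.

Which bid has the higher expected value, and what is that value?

Bid A = 0.58 × (-12667) + 0.26 × 60000 + 0.16 × 119000 = -7346.86 + 15600 + 19040 = 27293.14
Bid B = 0.16 × 47000 + 0.16 × 6000 + 0.64 × 31000 + 0.04 × 148000 = 7520 + 960 + 19840 + 5920 = 34240

Bid B ($34,240)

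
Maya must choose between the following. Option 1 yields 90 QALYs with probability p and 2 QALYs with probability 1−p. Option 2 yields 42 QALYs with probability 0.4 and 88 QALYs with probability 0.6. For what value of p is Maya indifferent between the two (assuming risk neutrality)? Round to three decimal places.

p = 0.768

EV(Option 2) = 0.4 × 42 + 0.6 × 88 = 16.8 + 52.8 = 69.6
p·90 + (1−p)·2 = 69.6
88p + 2 = 69.6
p = (69.6 − 2) / 88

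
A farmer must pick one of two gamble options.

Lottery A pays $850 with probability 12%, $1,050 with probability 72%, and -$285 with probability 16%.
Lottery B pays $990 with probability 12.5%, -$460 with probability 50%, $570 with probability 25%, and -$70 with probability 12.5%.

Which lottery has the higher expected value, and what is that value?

Lottery A ($812.40)

Lottery A = 0.12 × 850 + 0.72 × 1050 + 0.16 × (-285) = 102 + 756 − 45.6 = 812.4
Lottery B = 0.125 × 990 + 0.5 × (-460) + 0.25 × 570 + 0.125 × (-70) = 123.75 − 230 + 142.5 − 8.75 = 27.5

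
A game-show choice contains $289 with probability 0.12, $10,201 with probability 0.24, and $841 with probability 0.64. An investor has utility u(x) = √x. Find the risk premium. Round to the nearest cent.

$1,010.53

E[u] = 0.12·√289 + 0.24·√10201 + 0.64·√841 = 0.12·17 + 0.24·101 + 0.64·29 = 44.84
CE = (44.84)² = 2010.6256
Risk premium = EV − CE = 3021.16 − 2010.6256 = 1010.5344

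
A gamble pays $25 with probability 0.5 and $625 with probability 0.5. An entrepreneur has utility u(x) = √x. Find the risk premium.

E[u] = 0.5·√25 + 0.5·√625 = 0.5·5 + 0.5·25 = 15
CE = (15)² = 225
Risk premium = EV − CE = 325 − 225 = 100

$100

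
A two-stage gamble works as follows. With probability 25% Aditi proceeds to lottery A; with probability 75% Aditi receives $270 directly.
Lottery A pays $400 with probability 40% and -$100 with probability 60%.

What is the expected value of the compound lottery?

EV(A) = 0.4 × 400 + 0.6 × (-100) = 160 − 60 = 100
Branch B: 270 (certain)
Overall = 0.25 × 100 + 0.75 × 270 = 25 + 202.5 = 227.5

$227.50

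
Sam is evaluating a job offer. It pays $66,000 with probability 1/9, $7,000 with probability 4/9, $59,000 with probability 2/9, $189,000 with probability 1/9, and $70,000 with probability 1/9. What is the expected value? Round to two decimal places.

EV = 1/9 × 66000 + 4/9 × 7000 + 2/9 × 59000 + 1/9 × 189000 + 1/9 × 70000 = 7333.3333 + 3111.1111 + 13111.1111 + 21000 + 7777.7778 = 52333.3333

$52,333.33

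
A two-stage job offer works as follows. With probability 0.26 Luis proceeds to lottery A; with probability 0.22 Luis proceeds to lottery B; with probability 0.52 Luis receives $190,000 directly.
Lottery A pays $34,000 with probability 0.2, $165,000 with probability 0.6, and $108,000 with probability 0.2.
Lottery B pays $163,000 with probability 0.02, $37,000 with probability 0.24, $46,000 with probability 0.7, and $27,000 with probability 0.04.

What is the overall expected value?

$141,916.40

EV(A) = 0.2 × 34000 + 0.6 × 165000 + 0.2 × 108000 = 6800 + 99000 + 21600 = 127400
EV(B) = 0.02 × 163000 + 0.24 × 37000 + 0.7 × 46000 + 0.04 × 27000 = 3260 + 8880 + 32200 + 1080 = 45420
Branch C: 190000 (certain)
Overall = 0.26 × 127400 + 0.22 × 45420 + 0.52 × 190000 = 33124 + 9992.4 + 98800 = 141916.4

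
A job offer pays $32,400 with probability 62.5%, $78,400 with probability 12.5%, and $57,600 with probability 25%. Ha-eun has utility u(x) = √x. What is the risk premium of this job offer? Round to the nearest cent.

$1,393.75

E[u] = 0.625·√32400 + 0.125·√78400 + 0.25·√57600 = 0.625·180 + 0.125·280 + 0.25·240 = 207.5
CE = (207.5)² = 43056.25
Risk premium = EV − CE = 44450 − 43056.25 = 1393.75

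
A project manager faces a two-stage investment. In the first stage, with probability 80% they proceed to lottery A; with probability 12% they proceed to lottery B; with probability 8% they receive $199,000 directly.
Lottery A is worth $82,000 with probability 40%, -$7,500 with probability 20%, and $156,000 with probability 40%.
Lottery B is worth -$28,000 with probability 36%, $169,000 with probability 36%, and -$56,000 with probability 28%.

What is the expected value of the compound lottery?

$95,089.60

EV(A) = 0.4 × 82000 + 0.2 × (-7500) + 0.4 × 156000 = 32800 − 1500 + 62400 = 93700
EV(B) = 0.36 × (-28000) + 0.36 × 169000 + 0.28 × (-56000) = -10080 + 60840 − 15680 = 35080
Branch C: 199000 (certain)
Overall = 0.8 × 93700 + 0.12 × 35080 + 0.08 × 199000 = 74960 + 4209.6 + 15920 = 95089.6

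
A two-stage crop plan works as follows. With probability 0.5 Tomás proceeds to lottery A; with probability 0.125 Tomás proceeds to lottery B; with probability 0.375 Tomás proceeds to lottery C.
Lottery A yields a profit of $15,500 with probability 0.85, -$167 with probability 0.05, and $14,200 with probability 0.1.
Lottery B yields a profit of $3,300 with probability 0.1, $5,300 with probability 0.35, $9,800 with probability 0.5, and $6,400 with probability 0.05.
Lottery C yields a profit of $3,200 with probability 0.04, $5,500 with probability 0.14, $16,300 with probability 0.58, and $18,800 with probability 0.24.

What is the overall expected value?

EV(A) = 0.85 × 15500 + 0.05 × (-167) + 0.1 × 14200 = 13175 − 8.35 + 1420 = 14586.65
EV(B) = 0.1 × 3300 + 0.35 × 5300 + 0.5 × 9800 + 0.05 × 6400 = 330 + 1855 + 4900 + 320 = 7405
EV(C) = 0.04 × 3200 + 0.14 × 5500 + 0.58 × 16300 + 0.24 × 18800 = 128 + 770 + 9454 + 4512 = 14864
Overall = 0.5 × 14586.65 + 0.125 × 7405 + 0.375 × 14864 = 7293.325 + 925.625 + 5574 = 13792.95

$13,792.95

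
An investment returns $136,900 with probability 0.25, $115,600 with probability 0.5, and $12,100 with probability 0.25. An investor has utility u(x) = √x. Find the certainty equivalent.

$84,100

E[u] = 0.25·√136900 + 0.5·√115600 + 0.25·√12100 = 0.25·370 + 0.5·340 + 0.25·110 = 290
CE = (290)² = 84100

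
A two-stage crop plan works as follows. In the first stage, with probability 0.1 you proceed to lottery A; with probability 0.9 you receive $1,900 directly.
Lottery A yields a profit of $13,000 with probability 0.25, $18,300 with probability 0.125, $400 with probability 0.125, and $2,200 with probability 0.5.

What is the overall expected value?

$2,378.75

EV(A) = 0.25 × 13000 + 0.125 × 18300 + 0.125 × 400 + 0.5 × 2200 = 3250 + 2287.5 + 50 + 1100 = 6687.5
Branch B: 1900 (certain)
Overall = 0.1 × 6687.5 + 0.9 × 1900 = 668.75 + 1710 = 2378.75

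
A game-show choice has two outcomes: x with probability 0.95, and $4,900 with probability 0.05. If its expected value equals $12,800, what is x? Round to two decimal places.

0.95·x + 0.05·4900 = 12800
0.95·x = 12800 − 245 = 12555
x = 12555 / 0.95 = 13215.7895

x = $13,215.79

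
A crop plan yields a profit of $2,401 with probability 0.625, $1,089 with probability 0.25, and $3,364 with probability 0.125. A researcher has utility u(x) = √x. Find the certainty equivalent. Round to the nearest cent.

$2,127.52

E[u] = 0.625·√2401 + 0.25·√1089 + 0.125·√3364 = 0.625·49 + 0.25·33 + 0.125·58 = 46.125
CE = (46.125)² = 2127.515625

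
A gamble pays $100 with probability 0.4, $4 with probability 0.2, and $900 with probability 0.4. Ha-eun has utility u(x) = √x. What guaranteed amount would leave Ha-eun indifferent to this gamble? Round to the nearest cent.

$268.96

E[u] = 0.4·√100 + 0.2·√4 + 0.4·√900 = 0.4·10 + 0.2·2 + 0.4·30 = 16.4
CE = (16.4)² = 268.96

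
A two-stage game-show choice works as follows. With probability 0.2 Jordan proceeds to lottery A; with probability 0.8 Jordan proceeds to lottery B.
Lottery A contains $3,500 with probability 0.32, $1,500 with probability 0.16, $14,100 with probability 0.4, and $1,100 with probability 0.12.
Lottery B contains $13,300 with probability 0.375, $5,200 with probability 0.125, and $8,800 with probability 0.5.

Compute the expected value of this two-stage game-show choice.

EV(A) = 0.32 × 3500 + 0.16 × 1500 + 0.4 × 14100 + 0.12 × 1100 = 1120 + 240 + 5640 + 132 = 7132
EV(B) = 0.375 × 13300 + 0.125 × 5200 + 0.5 × 8800 = 4987.5 + 650 + 4400 = 10037.5
Overall = 0.2 × 7132 + 0.8 × 10037.5 = 1426.4 + 8030 = 9456.4

$9,456.40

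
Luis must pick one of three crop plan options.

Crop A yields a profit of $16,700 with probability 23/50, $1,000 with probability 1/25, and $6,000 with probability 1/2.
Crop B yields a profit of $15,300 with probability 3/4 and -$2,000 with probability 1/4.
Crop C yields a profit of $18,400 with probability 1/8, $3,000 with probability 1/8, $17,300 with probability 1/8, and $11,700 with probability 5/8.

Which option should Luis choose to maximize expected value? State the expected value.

Crop A = 23/50 × 16700 + 1/25 × 1000 + 1/2 × 6000 = 7682 + 40 + 3000 = 10722
Crop B = 3/4 × 15300 + 1/4 × (-2000) = 11475 − 500 = 10975
Crop C = 1/8 × 18400 + 1/8 × 3000 + 1/8 × 17300 + 5/8 × 11700 = 2300 + 375 + 2162.5 + 7312.5 = 12150

Crop C ($12,150)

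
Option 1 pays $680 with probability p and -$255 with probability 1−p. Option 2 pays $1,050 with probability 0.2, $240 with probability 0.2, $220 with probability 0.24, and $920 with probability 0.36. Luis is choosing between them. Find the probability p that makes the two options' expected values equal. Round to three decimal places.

EV(Option 2) = 0.2 × 1050 + 0.2 × 240 + 0.24 × 220 + 0.36 × 920 = 210 + 48 + 52.8 + 331.2 = 642
p·680 + (1−p)·(-255) = 642
935p − 255 = 642
p = (642 + 255) / 935

p = 0.959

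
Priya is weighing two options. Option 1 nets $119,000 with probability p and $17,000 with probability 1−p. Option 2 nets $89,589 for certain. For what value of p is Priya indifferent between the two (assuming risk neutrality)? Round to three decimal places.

p = 0.712

p·119000 + (1−p)·17000 = 89589
102000p + 17000 = 89589
p = (89589 − 17000) / 102000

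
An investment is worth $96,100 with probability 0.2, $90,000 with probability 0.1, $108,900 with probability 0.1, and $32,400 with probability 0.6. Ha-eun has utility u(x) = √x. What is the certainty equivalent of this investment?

E[u] = 0.2·√96100 + 0.1·√90000 + 0.1·√108900 + 0.6·√32400 = 0.2·310 + 0.1·300 + 0.1·330 + 0.6·180 = 233
CE = (233)² = 54289

$54,289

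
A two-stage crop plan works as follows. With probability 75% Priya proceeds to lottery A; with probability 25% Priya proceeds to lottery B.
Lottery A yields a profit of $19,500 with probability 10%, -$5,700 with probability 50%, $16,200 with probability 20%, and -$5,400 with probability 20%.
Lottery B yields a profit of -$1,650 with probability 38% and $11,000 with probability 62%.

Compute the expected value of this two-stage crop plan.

$2,493.25

EV(A) = 0.1 × 19500 + 0.5 × (-5700) + 0.2 × 16200 + 0.2 × (-5400) = 1950 − 2850 + 3240 − 1080 = 1260
EV(B) = 0.38 × (-1650) + 0.62 × 11000 = -627 + 6820 = 6193
Overall = 0.75 × 1260 + 0.25 × 6193 = 945 + 1548.25 = 2493.25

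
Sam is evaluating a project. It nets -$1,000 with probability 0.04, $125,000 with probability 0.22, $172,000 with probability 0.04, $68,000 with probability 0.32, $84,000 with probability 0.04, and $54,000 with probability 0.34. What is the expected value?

EV = 0.04 × (-1000) + 0.22 × 125000 + 0.04 × 172000 + 0.32 × 68000 + 0.04 × 84000 + 0.34 × 54000 = -40 + 27500 + 6880 + 21760 + 3360 + 18360 = 77820

$77,820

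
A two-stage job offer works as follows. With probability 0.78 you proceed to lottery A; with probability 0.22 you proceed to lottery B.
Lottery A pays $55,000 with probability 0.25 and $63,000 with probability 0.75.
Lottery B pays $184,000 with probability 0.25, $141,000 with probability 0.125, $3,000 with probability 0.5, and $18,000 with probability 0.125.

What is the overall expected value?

$62,402.50

EV(A) = 0.25 × 55000 + 0.75 × 63000 = 13750 + 47250 = 61000
EV(B) = 0.25 × 184000 + 0.125 × 141000 + 0.5 × 3000 + 0.125 × 18000 = 46000 + 17625 + 1500 + 2250 = 67375
Overall = 0.78 × 61000 + 0.22 × 67375 = 47580 + 14822.5 = 62402.5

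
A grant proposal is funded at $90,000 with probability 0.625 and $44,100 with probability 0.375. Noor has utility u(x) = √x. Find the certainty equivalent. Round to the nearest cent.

E[u] = 0.625·√90000 + 0.375·√44100 = 0.625·300 + 0.375·210 = 266.25
CE = (266.25)² = 70889.0625

$70,889.06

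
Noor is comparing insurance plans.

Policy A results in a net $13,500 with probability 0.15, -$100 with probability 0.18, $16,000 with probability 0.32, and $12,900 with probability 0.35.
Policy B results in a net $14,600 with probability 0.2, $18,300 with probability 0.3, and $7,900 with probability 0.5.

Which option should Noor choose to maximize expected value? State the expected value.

Policy B ($12,360)

Policy A = 0.15 × 13500 + 0.18 × (-100) + 0.32 × 16000 + 0.35 × 12900 = 2025 − 18 + 5120 + 4515 = 11642
Policy B = 0.2 × 14600 + 0.3 × 18300 + 0.5 × 7900 = 2920 + 5490 + 3950 = 12360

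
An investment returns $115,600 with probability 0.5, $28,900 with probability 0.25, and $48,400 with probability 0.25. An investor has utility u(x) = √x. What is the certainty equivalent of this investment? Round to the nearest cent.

E[u] = 0.5·√115600 + 0.25·√28900 + 0.25·√48400 = 0.5·340 + 0.25·170 + 0.25·220 = 267.5
CE = (267.5)² = 71556.25

$71,556.25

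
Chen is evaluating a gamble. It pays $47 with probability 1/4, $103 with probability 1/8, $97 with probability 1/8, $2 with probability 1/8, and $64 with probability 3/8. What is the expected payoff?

EV = 1/4 × 47 + 1/8 × 103 + 1/8 × 97 + 1/8 × 2 + 3/8 × 64 = 11.75 + 12.875 + 12.125 + 0.25 + 24 = 61

$61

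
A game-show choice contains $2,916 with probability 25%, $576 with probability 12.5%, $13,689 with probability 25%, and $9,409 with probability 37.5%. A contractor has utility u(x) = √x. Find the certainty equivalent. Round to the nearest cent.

$6,744.52

E[u] = 0.25·√2916 + 0.125·√576 + 0.25·√13689 + 0.375·√9409 = 0.25·54 + 0.125·24 + 0.25·117 + 0.375·97 = 82.125
CE = (82.125)² = 6744.515625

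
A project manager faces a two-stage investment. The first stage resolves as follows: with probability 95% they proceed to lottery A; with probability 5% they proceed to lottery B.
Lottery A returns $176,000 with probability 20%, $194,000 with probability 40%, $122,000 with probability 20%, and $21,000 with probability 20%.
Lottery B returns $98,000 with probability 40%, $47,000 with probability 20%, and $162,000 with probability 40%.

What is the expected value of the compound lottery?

$140,000

EV(A) = 0.2 × 176000 + 0.4 × 194000 + 0.2 × 122000 + 0.2 × 21000 = 35200 + 77600 + 24400 + 4200 = 141400
EV(B) = 0.4 × 98000 + 0.2 × 47000 + 0.4 × 162000 = 39200 + 9400 + 64800 = 113400
Overall = 0.95 × 141400 + 0.05 × 113400 = 134330 + 5670 = 140000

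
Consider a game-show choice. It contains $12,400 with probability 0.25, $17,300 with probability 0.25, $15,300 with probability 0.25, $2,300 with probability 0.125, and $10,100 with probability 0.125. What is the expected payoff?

EV = 0.25 × 12400 + 0.25 × 17300 + 0.25 × 15300 + 0.125 × 2300 + 0.125 × 10100 = 3100 + 4325 + 3825 + 287.5 + 1262.5 = 12800

$12,800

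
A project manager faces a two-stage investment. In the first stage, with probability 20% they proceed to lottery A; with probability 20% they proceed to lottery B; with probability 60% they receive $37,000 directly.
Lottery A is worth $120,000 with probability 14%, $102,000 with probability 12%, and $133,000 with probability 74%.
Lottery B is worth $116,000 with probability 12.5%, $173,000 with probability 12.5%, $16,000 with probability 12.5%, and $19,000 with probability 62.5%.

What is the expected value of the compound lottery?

EV(A) = 0.14 × 120000 + 0.12 × 102000 + 0.74 × 133000 = 16800 + 12240 + 98420 = 127460
EV(B) = 0.125 × 116000 + 0.125 × 173000 + 0.125 × 16000 + 0.625 × 19000 = 14500 + 21625 + 2000 + 11875 = 50000
Branch C: 37000 (certain)
Overall = 0.2 × 127460 + 0.2 × 50000 + 0.6 × 37000 = 25492 + 10000 + 22200 = 57692

$57,692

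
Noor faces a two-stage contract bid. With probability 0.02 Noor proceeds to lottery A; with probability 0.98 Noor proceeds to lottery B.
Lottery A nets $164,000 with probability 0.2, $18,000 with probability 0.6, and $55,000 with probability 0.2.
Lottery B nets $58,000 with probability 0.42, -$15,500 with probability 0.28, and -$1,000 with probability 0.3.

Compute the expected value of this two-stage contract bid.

$20,417.60

EV(A) = 0.2 × 164000 + 0.6 × 18000 + 0.2 × 55000 = 32800 + 10800 + 11000 = 54600
EV(B) = 0.42 × 58000 + 0.28 × (-15500) + 0.3 × (-1000) = 24360 − 4340 − 300 = 19720
Overall = 0.02 × 54600 + 0.98 × 19720 = 1092 + 19325.6 = 20417.6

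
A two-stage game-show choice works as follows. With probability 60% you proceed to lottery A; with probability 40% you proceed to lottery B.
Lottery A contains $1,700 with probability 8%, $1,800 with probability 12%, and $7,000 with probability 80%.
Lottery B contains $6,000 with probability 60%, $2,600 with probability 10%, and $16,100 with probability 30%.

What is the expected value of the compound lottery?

EV(A) = 0.08 × 1700 + 0.12 × 1800 + 0.8 × 7000 = 136 + 216 + 5600 = 5952
EV(B) = 0.6 × 6000 + 0.1 × 2600 + 0.3 × 16100 = 3600 + 260 + 4830 = 8690
Overall = 0.6 × 5952 + 0.4 × 8690 = 3571.2 + 3476 = 7047.2

$7,047.20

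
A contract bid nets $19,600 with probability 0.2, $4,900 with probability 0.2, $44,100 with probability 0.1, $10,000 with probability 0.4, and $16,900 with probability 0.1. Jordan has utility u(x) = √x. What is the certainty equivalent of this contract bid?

$13,456

E[u] = 0.2·√19600 + 0.2·√4900 + 0.1·√44100 + 0.4·√10000 + 0.1·√16900 = 0.2·140 + 0.2·70 + 0.1·210 + 0.4·100 + 0.1·130 = 116
CE = (116)² = 13456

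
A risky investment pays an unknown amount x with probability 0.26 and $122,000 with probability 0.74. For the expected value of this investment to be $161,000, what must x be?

x = $272,000

0.26·x + 0.74·122000 = 161000
0.26·x = 161000 − 90280 = 70720
x = 70720 / 0.26 = 272000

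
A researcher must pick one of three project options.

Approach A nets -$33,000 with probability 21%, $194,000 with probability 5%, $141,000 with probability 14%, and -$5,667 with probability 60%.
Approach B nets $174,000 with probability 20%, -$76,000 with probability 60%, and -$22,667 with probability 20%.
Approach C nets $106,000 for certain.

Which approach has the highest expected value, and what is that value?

Approach A = 0.21 × (-33000) + 0.05 × 194000 + 0.14 × 141000 + 0.6 × (-5667) = -6930 + 9700 + 19740 − 3400.2 = 19109.8
Approach B = 0.2 × 174000 + 0.6 × (-76000) + 0.2 × (-22667) = 34800 − 45600 − 4533.4 = -15333.4
Approach C: 106000 (certain)

Approach C ($106,000)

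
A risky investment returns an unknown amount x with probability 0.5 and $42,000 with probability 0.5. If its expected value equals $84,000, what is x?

x = $126,000

0.5·x + 0.5·42000 = 84000
0.5·x = 84000 − 21000 = 63000
x = 63000 / 0.5 = 126000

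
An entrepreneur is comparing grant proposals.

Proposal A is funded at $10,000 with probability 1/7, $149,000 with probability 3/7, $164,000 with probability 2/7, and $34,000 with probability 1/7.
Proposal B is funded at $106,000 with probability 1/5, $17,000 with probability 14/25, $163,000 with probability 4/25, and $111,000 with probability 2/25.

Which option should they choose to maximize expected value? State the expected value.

Proposal A ($117,000)

Proposal A = 1/7 × 10000 + 3/7 × 149000 + 2/7 × 164000 + 1/7 × 34000 = 1428.5714 + 63857.1429 + 46857.1429 + 4857.1429 = 117000
Proposal B = 1/5 × 106000 + 14/25 × 17000 + 4/25 × 163000 + 2/25 × 111000 = 21200 + 9520 + 26080 + 8880 = 65680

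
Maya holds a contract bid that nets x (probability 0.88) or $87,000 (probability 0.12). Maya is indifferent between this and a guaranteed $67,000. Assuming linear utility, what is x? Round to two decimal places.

x = $64,272.73

0.88·x + 0.12·87000 = 67000
0.88·x = 67000 − 10440 = 56560
x = 56560 / 0.88 = 64272.7273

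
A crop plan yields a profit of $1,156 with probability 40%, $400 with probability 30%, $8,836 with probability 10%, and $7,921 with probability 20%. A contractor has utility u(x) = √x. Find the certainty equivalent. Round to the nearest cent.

$2,190.24

E[u] = 0.4·√1156 + 0.3·√400 + 0.1·√8836 + 0.2·√7921 = 0.4·34 + 0.3·20 + 0.1·94 + 0.2·89 = 46.8
CE = (46.8)² = 2190.24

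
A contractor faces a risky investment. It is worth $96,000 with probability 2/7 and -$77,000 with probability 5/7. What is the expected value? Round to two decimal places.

-$27,571.43

EV = 2/7 × 96000 + 5/7 × (-77000) = 27428.5714 − 55000 = -27571.4286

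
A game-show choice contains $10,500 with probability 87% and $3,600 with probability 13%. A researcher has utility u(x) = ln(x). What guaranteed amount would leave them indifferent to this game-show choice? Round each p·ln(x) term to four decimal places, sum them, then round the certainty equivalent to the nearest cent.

$9,135.29

E[u] = 0.87·ln(10500) + 0.13·ln(3600) = 8.0554 + 1.0645 = 9.1199
CE = e^9.1199 ≈ 9135.29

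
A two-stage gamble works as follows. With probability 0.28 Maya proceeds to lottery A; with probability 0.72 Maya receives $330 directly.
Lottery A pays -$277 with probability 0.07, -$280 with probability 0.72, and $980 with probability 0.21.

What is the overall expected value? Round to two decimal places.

$233.35

EV(A) = 0.07 × (-277) + 0.72 × (-280) + 0.21 × 980 = -19.39 − 201.6 + 205.8 = -15.19
Branch B: 330 (certain)
Overall = 0.28 × (-15.19) + 0.72 × 330 = -4.2532 + 237.6 = 233.3468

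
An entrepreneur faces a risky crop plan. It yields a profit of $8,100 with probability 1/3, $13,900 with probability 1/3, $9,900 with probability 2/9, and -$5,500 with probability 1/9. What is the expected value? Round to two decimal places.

EV = 1/3 × 8100 + 1/3 × 13900 + 2/9 × 9900 + 1/9 × (-5500) = 2700 + 4633.3333 + 2200 − 611.1111 = 8922.2222

$8,922.22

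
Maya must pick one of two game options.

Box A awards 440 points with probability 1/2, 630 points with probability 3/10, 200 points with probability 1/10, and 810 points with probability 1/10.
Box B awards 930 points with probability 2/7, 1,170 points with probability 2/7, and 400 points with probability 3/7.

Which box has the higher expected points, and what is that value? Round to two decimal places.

Box A = 1/2 × 440 + 3/10 × 630 + 1/10 × 200 + 1/10 × 810 = 220 + 189 + 20 + 81 = 510
Box B = 2/7 × 930 + 2/7 × 1170 + 3/7 × 400 = 265.7143 + 334.2857 + 171.4286 = 771.4286

Box B (771.43 points)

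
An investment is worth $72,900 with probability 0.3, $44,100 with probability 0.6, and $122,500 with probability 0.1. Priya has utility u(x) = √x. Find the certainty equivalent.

E[u] = 0.3·√72900 + 0.6·√44100 + 0.1·√122500 = 0.3·270 + 0.6·210 + 0.1·350 = 242
CE = (242)² = 58564

$58,564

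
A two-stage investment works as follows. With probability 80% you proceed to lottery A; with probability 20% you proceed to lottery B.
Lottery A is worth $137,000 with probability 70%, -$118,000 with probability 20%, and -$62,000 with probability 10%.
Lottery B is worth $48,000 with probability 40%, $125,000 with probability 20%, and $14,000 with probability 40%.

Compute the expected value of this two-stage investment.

EV(A) = 0.7 × 137000 + 0.2 × (-118000) + 0.1 × (-62000) = 95900 − 23600 − 6200 = 66100
EV(B) = 0.4 × 48000 + 0.2 × 125000 + 0.4 × 14000 = 19200 + 25000 + 5600 = 49800
Overall = 0.8 × 66100 + 0.2 × 49800 = 52880 + 9960 = 62840

$62,840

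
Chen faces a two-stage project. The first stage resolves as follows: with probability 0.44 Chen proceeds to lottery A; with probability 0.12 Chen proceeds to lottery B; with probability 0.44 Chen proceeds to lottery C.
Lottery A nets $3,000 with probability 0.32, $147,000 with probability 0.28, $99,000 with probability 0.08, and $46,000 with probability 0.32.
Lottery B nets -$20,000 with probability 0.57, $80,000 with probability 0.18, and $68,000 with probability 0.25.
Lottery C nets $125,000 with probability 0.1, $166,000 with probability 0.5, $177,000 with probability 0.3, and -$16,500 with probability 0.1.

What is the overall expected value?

$95,552.40

EV(A) = 0.32 × 3000 + 0.28 × 147000 + 0.08 × 99000 + 0.32 × 46000 = 960 + 41160 + 7920 + 14720 = 64760
EV(B) = 0.57 × (-20000) + 0.18 × 80000 + 0.25 × 68000 = -11400 + 14400 + 17000 = 20000
EV(C) = 0.1 × 125000 + 0.5 × 166000 + 0.3 × 177000 + 0.1 × (-16500) = 12500 + 83000 + 53100 − 1650 = 146950
Overall = 0.44 × 64760 + 0.12 × 20000 + 0.44 × 146950 = 28494.4 + 2400 + 64658 = 95552.4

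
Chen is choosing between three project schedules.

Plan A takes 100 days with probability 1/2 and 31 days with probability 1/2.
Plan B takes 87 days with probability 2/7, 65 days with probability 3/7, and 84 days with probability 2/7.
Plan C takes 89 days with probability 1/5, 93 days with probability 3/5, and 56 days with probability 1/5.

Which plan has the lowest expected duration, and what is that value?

Plan A = 1/2 × 100 + 1/2 × 31 = 50 + 15.5 = 65.5
Plan B = 2/7 × 87 + 3/7 × 65 + 2/7 × 84 = 24.8571 + 27.8571 + 24 = 76.7143
Plan C = 1/5 × 89 + 3/5 × 93 + 1/5 × 56 = 17.8 + 55.8 + 11.2 = 84.8

Plan A (65.5 days)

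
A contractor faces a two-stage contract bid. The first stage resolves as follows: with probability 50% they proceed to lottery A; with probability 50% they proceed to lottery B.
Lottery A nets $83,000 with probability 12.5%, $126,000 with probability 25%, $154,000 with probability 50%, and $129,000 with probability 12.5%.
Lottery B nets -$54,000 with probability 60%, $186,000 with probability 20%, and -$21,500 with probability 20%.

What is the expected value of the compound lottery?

$67,750

EV(A) = 0.125 × 83000 + 0.25 × 126000 + 0.5 × 154000 + 0.125 × 129000 = 10375 + 31500 + 77000 + 16125 = 135000
EV(B) = 0.6 × (-54000) + 0.2 × 186000 + 0.2 × (-21500) = -32400 + 37200 − 4300 = 500
Overall = 0.5 × 135000 + 0.5 × 500 = 67500 + 250 = 67750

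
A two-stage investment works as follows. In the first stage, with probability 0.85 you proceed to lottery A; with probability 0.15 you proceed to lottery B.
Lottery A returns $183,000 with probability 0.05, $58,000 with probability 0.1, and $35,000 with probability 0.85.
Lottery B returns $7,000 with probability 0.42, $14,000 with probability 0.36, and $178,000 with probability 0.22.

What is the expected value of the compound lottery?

EV(A) = 0.05 × 183000 + 0.1 × 58000 + 0.85 × 35000 = 9150 + 5800 + 29750 = 44700
EV(B) = 0.42 × 7000 + 0.36 × 14000 + 0.22 × 178000 = 2940 + 5040 + 39160 = 47140
Overall = 0.85 × 44700 + 0.15 × 47140 = 37995 + 7071 = 45066

$45,066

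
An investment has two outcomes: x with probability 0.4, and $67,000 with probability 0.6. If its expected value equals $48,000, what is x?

0.4·x + 0.6·67000 = 48000
0.4·x = 48000 − 40200 = 7800
x = 7800 / 0.4 = 19500

x = $19,500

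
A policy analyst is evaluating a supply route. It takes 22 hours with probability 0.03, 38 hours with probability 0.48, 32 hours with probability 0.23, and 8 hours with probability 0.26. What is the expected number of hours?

28.34 hours

EV = 0.03 × 22 + 0.48 × 38 + 0.23 × 32 + 0.26 × 8 = 0.66 + 18.24 + 7.36 + 2.08 = 28.34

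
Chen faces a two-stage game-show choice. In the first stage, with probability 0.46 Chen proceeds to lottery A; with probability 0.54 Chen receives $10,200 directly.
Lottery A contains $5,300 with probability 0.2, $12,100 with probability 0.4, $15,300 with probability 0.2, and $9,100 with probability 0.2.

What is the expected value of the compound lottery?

EV(A) = 0.2 × 5300 + 0.4 × 12100 + 0.2 × 15300 + 0.2 × 9100 = 1060 + 4840 + 3060 + 1820 = 10780
Branch B: 10200 (certain)
Overall = 0.46 × 10780 + 0.54 × 10200 = 4958.8 + 5508 = 10466.8

$10,466.80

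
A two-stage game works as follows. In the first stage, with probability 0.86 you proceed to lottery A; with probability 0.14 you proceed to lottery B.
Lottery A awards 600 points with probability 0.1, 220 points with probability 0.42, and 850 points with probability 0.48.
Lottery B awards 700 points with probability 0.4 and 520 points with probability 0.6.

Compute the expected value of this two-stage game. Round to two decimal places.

564.82 points

EV(A) = 0.1 × 600 + 0.42 × 220 + 0.48 × 850 = 60 + 92.4 + 408 = 560.4
EV(B) = 0.4 × 700 + 0.6 × 520 = 280 + 312 = 592
Overall = 0.86 × 560.4 + 0.14 × 592 = 481.944 + 82.88 = 564.824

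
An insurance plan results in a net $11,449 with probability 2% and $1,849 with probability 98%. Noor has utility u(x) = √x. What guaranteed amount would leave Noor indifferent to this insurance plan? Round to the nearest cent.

$1,960.72

E[u] = 0.02·√11449 + 0.98·√1849 = 0.02·107 + 0.98·43 = 44.28
CE = (44.28)² = 1960.7184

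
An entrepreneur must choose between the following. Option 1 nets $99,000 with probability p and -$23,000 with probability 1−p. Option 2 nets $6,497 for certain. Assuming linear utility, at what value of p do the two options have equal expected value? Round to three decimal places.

p = 0.242

p·99000 + (1−p)·(-23000) = 6497
122000p − 23000 = 6497
p = (6497 + 23000) / 122000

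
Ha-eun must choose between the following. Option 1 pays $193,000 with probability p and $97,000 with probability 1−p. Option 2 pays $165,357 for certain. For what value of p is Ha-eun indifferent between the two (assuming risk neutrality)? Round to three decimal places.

p = 0.712

p·193000 + (1−p)·97000 = 165357
96000p + 97000 = 165357
p = (165357 − 97000) / 96000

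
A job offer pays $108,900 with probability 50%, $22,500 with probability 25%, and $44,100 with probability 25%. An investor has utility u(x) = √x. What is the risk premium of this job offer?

$6,075

E[u] = 0.5·√108900 + 0.25·√22500 + 0.25·√44100 = 0.5·330 + 0.25·150 + 0.25·210 = 255
CE = (255)² = 65025
Risk premium = EV − CE = 71100 − 65025 = 6075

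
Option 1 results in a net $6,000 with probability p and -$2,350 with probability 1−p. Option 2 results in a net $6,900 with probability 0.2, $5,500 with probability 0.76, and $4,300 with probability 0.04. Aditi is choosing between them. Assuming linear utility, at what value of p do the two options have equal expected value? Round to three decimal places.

EV(Option 2) = 0.2 × 6900 + 0.76 × 5500 + 0.04 × 4300 = 1380 + 4180 + 172 = 5732
p·6000 + (1−p)·(-2350) = 5732
8350p − 2350 = 5732
p = (5732 + 2350) / 8350

p = 0.968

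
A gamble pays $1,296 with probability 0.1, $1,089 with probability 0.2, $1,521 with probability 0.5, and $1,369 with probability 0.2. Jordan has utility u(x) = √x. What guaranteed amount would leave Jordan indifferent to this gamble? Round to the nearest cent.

E[u] = 0.1·√1296 + 0.2·√1089 + 0.5·√1521 + 0.2·√1369 = 0.1·36 + 0.2·33 + 0.5·39 + 0.2·37 = 37.1
CE = (37.1)² = 1376.41

$1,376.41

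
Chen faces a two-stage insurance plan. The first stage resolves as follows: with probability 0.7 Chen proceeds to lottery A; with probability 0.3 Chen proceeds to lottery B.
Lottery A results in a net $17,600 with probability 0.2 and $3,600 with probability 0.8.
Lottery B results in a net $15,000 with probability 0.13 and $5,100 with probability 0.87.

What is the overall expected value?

EV(A) = 0.2 × 17600 + 0.8 × 3600 = 3520 + 2880 = 6400
EV(B) = 0.13 × 15000 + 0.87 × 5100 = 1950 + 4437 = 6387
Overall = 0.7 × 6400 + 0.3 × 6387 = 4480 + 1916.1 = 6396.1

$6,396.10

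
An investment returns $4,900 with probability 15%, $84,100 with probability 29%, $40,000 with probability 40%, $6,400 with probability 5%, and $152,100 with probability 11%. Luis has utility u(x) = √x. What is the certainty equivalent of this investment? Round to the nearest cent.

E[u] = 0.15·√4900 + 0.29·√84100 + 0.4·√40000 + 0.05·√6400 + 0.11·√152100 = 0.15·70 + 0.29·290 + 0.4·200 + 0.05·80 + 0.11·390 = 221.5
CE = (221.5)² = 49062.25

$49,062.25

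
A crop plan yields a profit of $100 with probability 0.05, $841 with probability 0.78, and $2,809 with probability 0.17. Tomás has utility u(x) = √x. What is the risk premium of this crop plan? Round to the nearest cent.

$106.17

E[u] = 0.05·√100 + 0.78·√841 + 0.17·√2809 = 0.05·10 + 0.78·29 + 0.17·53 = 32.13
CE = (32.13)² = 1032.3369
Risk premium = EV − CE = 1138.51 − 1032.3369 = 106.1731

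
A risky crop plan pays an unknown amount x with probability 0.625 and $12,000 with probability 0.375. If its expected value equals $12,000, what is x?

0.625·x + 0.375·12000 = 12000
0.625·x = 12000 − 4500 = 7500
x = 7500 / 0.625 = 12000

x = $12,000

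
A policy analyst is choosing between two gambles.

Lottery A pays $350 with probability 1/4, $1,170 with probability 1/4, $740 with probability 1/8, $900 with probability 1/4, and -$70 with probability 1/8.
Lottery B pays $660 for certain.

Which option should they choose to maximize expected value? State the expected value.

Lottery A ($688.75)

Lottery A = 1/4 × 350 + 1/4 × 1170 + 1/8 × 740 + 1/4 × 900 + 1/8 × (-70) = 87.5 + 292.5 + 92.5 + 225 − 8.75 = 688.75
Lottery B: 660 (certain)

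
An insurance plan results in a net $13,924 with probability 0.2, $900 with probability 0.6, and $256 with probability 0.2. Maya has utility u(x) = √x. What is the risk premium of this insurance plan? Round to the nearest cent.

$1,368.96

E[u] = 0.2·√13924 + 0.6·√900 + 0.2·√256 = 0.2·118 + 0.6·30 + 0.2·16 = 44.8
CE = (44.8)² = 2007.04
Risk premium = EV − CE = 3376 − 2007.04 = 1368.96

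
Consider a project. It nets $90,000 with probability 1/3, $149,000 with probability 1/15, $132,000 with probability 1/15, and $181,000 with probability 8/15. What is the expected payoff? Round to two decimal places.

$145,266.67

EV = 1/3 × 90000 + 1/15 × 149000 + 1/15 × 132000 + 8/15 × 181000 = 30000 + 9933.3333 + 8800 + 96533.3333 = 145266.6667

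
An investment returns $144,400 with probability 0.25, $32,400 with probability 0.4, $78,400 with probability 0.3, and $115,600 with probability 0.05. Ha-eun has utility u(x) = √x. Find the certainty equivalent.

E[u] = 0.25·√144400 + 0.4·√32400 + 0.3·√78400 + 0.05·√115600 = 0.25·380 + 0.4·180 + 0.3·280 + 0.05·340 = 268
CE = (268)² = 71824

$71,824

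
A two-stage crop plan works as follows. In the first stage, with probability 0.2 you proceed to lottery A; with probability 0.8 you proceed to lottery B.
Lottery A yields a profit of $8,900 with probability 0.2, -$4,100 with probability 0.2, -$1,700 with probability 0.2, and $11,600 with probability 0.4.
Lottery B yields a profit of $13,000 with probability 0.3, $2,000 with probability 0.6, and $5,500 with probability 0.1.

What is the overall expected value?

$5,572

EV(A) = 0.2 × 8900 + 0.2 × (-4100) + 0.2 × (-1700) + 0.4 × 11600 = 1780 − 820 − 340 + 4640 = 5260
EV(B) = 0.3 × 13000 + 0.6 × 2000 + 0.1 × 5500 = 3900 + 1200 + 550 = 5650
Overall = 0.2 × 5260 + 0.8 × 5650 = 1052 + 4520 = 5572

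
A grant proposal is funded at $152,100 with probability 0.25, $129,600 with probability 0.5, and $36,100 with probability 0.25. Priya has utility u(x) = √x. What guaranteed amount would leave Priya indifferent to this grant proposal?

E[u] = 0.25·√152100 + 0.5·√129600 + 0.25·√36100 = 0.25·390 + 0.5·360 + 0.25·190 = 325
CE = (325)² = 105625

$105,625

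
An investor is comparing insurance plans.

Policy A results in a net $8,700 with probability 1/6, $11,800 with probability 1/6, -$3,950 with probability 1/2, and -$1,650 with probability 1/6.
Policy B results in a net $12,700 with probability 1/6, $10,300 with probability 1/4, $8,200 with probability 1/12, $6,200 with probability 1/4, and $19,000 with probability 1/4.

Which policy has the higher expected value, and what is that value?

Policy A = 1/6 × 8700 + 1/6 × 11800 + 1/2 × (-3950) + 1/6 × (-1650) = 1450 + 1966.6667 − 1975 − 275 = 1166.6667
Policy B = 1/6 × 12700 + 1/4 × 10300 + 1/12 × 8200 + 1/4 × 6200 + 1/4 × 19000 = 2116.6667 + 2575 + 683.3333 + 1550 + 4750 = 11675

Policy B ($11,675)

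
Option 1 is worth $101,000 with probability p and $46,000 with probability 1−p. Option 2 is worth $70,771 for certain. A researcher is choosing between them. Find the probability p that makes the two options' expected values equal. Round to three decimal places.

p = 0.450

p·101000 + (1−p)·46000 = 70771
55000p + 46000 = 70771
p = (70771 − 46000) / 55000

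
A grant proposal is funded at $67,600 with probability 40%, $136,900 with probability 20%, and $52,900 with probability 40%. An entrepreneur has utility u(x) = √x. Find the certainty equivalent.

E[u] = 0.4·√67600 + 0.2·√136900 + 0.4·√52900 = 0.4·260 + 0.2·370 + 0.4·230 = 270
CE = (270)² = 72900

$72,900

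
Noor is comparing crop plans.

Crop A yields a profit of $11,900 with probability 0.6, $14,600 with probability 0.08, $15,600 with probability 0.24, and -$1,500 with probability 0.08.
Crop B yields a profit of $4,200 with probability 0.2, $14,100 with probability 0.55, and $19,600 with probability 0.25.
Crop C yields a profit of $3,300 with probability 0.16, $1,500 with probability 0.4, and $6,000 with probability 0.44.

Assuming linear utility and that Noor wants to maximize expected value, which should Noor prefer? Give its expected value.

Crop A = 0.6 × 11900 + 0.08 × 14600 + 0.24 × 15600 + 0.08 × (-1500) = 7140 + 1168 + 3744 − 120 = 11932
Crop B = 0.2 × 4200 + 0.55 × 14100 + 0.25 × 19600 = 840 + 7755 + 4900 = 13495
Crop C = 0.16 × 3300 + 0.4 × 1500 + 0.44 × 6000 = 528 + 600 + 2640 = 3768

Crop B ($13,495)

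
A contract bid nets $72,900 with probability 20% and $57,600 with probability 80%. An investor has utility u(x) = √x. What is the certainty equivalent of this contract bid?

$60,516

E[u] = 0.2·√72900 + 0.8·√57600 = 0.2·270 + 0.8·240 = 246
CE = (246)² = 60516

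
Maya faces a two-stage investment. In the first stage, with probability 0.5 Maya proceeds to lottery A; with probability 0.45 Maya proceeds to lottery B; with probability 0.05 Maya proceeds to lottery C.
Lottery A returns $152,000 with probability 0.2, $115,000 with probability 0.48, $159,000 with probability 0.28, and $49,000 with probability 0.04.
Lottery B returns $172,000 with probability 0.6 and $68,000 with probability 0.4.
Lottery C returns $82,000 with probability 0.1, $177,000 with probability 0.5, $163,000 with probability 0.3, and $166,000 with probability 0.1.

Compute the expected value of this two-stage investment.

$132,830

EV(A) = 0.2 × 152000 + 0.48 × 115000 + 0.28 × 159000 + 0.04 × 49000 = 30400 + 55200 + 44520 + 1960 = 132080
EV(B) = 0.6 × 172000 + 0.4 × 68000 = 103200 + 27200 = 130400
EV(C) = 0.1 × 82000 + 0.5 × 177000 + 0.3 × 163000 + 0.1 × 166000 = 8200 + 88500 + 48900 + 16600 = 162200
Overall = 0.5 × 132080 + 0.45 × 130400 + 0.05 × 162200 = 66040 + 58680 + 8110 = 132830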